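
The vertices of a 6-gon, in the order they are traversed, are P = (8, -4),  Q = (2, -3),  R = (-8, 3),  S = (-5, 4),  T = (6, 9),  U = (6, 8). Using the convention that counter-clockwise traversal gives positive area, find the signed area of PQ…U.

-107

Apply Gauss's area formula: 2A = Σ (x_i·y_{i+1} − x_{i+1}·y_i), indices taken mod 6.
P→Q: (8)(-3) − (2)(-4) = -16
Q→R: (2)(3) − (-8)(-3) = -18
R→S: (-8)(4) − (-5)(3) = -17
S→T: (-5)(9) − (6)(4) = -69
T→U: (6)(8) − (6)(9) = -6
U→P: (6)(-4) − (8)(8) = -88
Σ = -214
Signed area = Σ/2 = -107 (negative ⇒ clockwise traversal).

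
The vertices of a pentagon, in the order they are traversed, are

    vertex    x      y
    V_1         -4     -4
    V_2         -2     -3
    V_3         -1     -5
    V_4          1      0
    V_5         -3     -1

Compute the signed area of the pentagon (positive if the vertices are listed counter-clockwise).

Σ = (4) + (7) + (5) + (-1) + (8) = 23
Signed area = Σ/2 = 11.5 (positive ⇒ counter-clockwise traversal).

11.5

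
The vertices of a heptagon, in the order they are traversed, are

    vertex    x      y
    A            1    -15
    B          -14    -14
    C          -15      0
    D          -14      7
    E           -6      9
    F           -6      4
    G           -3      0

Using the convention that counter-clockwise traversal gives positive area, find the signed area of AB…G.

-268

Apply the shoelace formula: 2A = Σ (x_i·y_{i+1} − x_{i+1}·y_i), indices taken mod 7.
Σ = (-224) + (-210) + (-105) + (-84) + (30) + (12) + (45) = -536
Signed area = Σ/2 = -268 (negative ⇒ clockwise traversal).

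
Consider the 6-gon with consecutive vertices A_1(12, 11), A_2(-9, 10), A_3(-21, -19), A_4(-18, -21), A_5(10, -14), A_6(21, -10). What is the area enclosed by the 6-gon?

Σ = (219) + (381) + (99) + (462) + (194) + (351) = 1706
Area = |Σ|/2 = 853.

853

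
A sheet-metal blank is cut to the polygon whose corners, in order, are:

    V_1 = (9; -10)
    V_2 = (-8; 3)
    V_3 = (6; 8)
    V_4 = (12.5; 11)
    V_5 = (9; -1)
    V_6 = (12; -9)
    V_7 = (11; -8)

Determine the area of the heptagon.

Σ = (-53) + (-82) + (-34) + (-111.5) + (-69) + (3) + (-38) = -384.5
Area = |Σ|/2 = 192.25.

192.25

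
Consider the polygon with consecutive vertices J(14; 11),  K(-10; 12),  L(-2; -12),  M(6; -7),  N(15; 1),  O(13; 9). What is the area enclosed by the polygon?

Cross-terms: 278, 144, 86, 111, 122, 17  ⇒  Σ = 758
Area = |Σ|/2 = 379.

379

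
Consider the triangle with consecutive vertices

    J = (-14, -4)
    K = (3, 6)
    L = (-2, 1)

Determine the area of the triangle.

17.5

Apply the shoelace formula: 2A = Σ (x_i·y_{i+1} − x_{i+1}·y_i), indices taken mod 3.
Σ = (-72) + (15) + (22) = -35
Area = |Σ|/2 = 17.5.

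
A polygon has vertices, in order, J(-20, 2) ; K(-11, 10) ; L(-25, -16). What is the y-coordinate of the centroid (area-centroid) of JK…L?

Apply the shoelace (surveyor's) formula. First the cross-terms c_i = x_i·y_{i+1} − x_{i+1}·y_i:
  -178, 426, -370  ⇒  2A = -122, A = -61.
Then Σ (y_i + y_{i+1})·c_i = 488, so ȳ = 488 / (6·(-61)) = -4/3.

-4/3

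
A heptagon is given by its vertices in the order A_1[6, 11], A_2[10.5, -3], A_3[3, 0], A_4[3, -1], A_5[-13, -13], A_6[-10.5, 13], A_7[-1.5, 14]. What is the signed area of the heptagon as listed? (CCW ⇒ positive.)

A_1→A_2: (6)(-3) − (10.5)(11) = -133.5
A_2→A_3: (10.5)(0) − (3)(-3) = 9
A_3→A_4: (3)(-1) − (3)(0) = -3
A_4→A_5: (3)(-13) − (-13)(-1) = -52
A_5→A_6: (-13)(13) − (-10.5)(-13) = -305.5
A_6→A_7: (-10.5)(14) − (-1.5)(13) = -127.5
A_7→A_1: (-1.5)(11) − (6)(14) = -100.5
Σ = -713
Signed area = Σ/2 = -356.5 (negative ⇒ clockwise traversal).

-356.5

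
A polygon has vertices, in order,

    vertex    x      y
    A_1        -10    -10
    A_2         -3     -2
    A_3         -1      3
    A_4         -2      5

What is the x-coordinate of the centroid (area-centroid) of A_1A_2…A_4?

-4.46

Apply the shoelace formula. First the cross-terms c_i = x_i·y_{i+1} − x_{i+1}·y_i:
  -10, -11, 1, 70  ⇒  2A = 50, A = 25.
Then Σ (x_i + x_{i+1})·c_i = -669, so x̄ = -669 / (6·25) = -4.46.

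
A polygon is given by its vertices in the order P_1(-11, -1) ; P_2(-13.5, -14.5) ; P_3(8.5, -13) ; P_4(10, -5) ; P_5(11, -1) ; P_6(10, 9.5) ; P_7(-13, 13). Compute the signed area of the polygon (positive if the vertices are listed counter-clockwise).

550.625

Apply the shoelace (surveyor's) formula: 2A = Σ (x_i·y_{i+1} − x_{i+1}·y_i), indices taken mod 7.
P_1→P_2: (-11)(-14.5) − (-13.5)(-1) = 146
P_2→P_3: (-13.5)(-13) − (8.5)(-14.5) = 298.75
P_3→P_4: (8.5)(-5) − (10)(-13) = 87.5
P_4→P_5: (10)(-1) − (11)(-5) = 45
P_5→P_6: (11)(9.5) − (10)(-1) = 114.5
P_6→P_7: (10)(13) − (-13)(9.5) = 253.5
P_7→P_1: (-13)(-1) − (-11)(13) = 156
Σ = 1101.25
Signed area = Σ/2 = 550.625 (positive ⇒ counter-clockwise traversal).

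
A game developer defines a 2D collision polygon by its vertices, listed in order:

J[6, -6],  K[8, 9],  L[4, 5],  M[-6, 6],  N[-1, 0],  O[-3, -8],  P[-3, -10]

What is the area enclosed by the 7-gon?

Apply the shoelace (surveyor's) formula: 2A = Σ (x_i·y_{i+1} − x_{i+1}·y_i), indices taken mod 7.
Cross-terms: 102, 4, 54, 6, 8, 6, 78  ⇒  Σ = 258
Area = |Σ|/2 = 129.

129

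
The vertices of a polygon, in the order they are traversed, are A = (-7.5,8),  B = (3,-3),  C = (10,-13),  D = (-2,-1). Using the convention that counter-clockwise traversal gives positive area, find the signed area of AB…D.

-35

Apply the shoelace formula: 2A = Σ (x_i·y_{i+1} − x_{i+1}·y_i), indices taken mod 4.
Cross-terms: -1.5, -9, -36, -23.5  ⇒  Σ = -70
Signed area = Σ/2 = -35 (negative ⇒ clockwise traversal).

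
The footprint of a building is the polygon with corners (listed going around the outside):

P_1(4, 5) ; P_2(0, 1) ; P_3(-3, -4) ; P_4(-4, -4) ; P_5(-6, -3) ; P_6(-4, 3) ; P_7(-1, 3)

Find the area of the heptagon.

Σ = (4) + (3) + (-4) + (-12) + (-30) + (-9) + (-17) = -65
Area = |Σ|/2 = 32.5.

32.5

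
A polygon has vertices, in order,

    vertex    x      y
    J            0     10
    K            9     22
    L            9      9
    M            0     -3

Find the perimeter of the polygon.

56

|JK| = √((9)² + (12)²) = √225 = 15
|KL| = √((0)² + (-13)²) = √169 = 13
|LM| = √((-9)² + (-12)²) = √225 = 15
|MJ| = √((0)² + (13)²) = √169 = 13
Perimeter = 15 + 13 + 15 + 13 = 56.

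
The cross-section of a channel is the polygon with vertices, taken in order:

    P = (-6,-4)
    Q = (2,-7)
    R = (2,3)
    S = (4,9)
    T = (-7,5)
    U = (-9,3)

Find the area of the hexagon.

Apply Gauss's area formula: 2A = Σ (x_i·y_{i+1} − x_{i+1}·y_i), indices taken mod 6.
P→Q: (-6)(-7) − (2)(-4) = 50
Q→R: (2)(3) − (2)(-7) = 20
R→S: (2)(9) − (4)(3) = 6
S→T: (4)(5) − (-7)(9) = 83
T→U: (-7)(3) − (-9)(5) = 24
U→P: (-9)(-4) − (-6)(3) = 54
Σ = 237
Area = |Σ|/2 = 118.5.

118.5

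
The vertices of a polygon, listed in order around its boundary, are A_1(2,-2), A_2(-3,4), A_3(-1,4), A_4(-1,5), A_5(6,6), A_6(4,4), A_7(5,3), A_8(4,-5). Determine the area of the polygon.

Apply the surveyor's formula: 2A = Σ (x_i·y_{i+1} − x_{i+1}·y_i), indices taken mod 8.
Cross-terms: 2, -8, -1, -36, 0, -8, -37, 2  ⇒  Σ = -86
Area = |Σ|/2 = 43.

43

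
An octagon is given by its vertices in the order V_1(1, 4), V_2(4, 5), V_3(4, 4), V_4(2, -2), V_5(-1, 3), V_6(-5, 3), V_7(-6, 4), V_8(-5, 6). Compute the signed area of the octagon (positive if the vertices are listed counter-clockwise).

-29.5

Apply the shoelace formula: 2A = Σ (x_i·y_{i+1} − x_{i+1}·y_i), indices taken mod 8.
Σ = (-11) + (-4) + (-16) + (4) + (12) + (-2) + (-16) + (-26) = -59
Signed area = Σ/2 = -29.5 (negative ⇒ clockwise traversal).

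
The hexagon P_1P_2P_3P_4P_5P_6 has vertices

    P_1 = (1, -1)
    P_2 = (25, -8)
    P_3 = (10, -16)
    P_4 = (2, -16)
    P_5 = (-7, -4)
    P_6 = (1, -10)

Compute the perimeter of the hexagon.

84

|P_1P_2| = √((24)² + (-7)²) = √625 = 25
|P_2P_3| = √((-15)² + (-8)²) = √289 = 17
|P_3P_4| = √((-8)² + (0)²) = √64 = 8
|P_4P_5| = √((-9)² + (12)²) = √225 = 15
|P_5P_6| = √((8)² + (-6)²) = √100 = 10
|P_6P_1| = √((0)² + (9)²) = √81 = 9
Perimeter = 25 + 17 + 8 + 15 + 10 + 9 = 84.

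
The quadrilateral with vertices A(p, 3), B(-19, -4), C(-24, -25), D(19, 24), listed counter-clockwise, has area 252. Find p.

-4

The doubled signed area Σ (x_i y_{i+1} − x_{i+1} y_i) is linear in p.
With p=0 it equals 392; the coefficient of p is -28 (from the two edges through A).
So -28·p + 392 = 2·252 = 504 ⇒ p = -4.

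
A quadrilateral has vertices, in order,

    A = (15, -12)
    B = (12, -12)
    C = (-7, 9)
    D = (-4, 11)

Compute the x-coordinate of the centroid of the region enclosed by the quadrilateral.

Apply the shoelace (surveyor's) formula. First the cross-terms c_i = x_i·y_{i+1} − x_{i+1}·y_i:
  -36, 24, -41, -117  ⇒  2A = -170, A = -85.
Then Σ (x_i + x_{i+1})·c_i = -1688, so x̄ = -1688 / (6·(-85)) = 844/255.

844/255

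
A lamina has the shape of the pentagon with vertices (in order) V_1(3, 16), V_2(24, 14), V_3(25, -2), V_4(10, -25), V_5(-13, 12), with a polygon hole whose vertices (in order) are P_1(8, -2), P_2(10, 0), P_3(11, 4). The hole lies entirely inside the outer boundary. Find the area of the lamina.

894

Outer boundary:
V_1→V_2: (3)(14) − (24)(16) = -342
V_2→V_3: (24)(-2) − (25)(14) = -398
V_3→V_4: (25)(-25) − (10)(-2) = -605
V_4→V_5: (10)(12) − (-13)(-25) = -205
V_5→V_1: (-13)(16) − (3)(12) = -244
Σ = -1794
Area = |Σ|/2 = 897.
Hole:
Apply the surveyor's formula: 2A = Σ (x_i·y_{i+1} − x_{i+1}·y_i), indices taken mod 3.
P_1→P_2: (8)(0) − (10)(-2) = 20
P_2→P_3: (10)(4) − (11)(0) = 40
P_3→P_1: (11)(-2) − (8)(4) = -54
Σ = 6
Area = |Σ|/2 = 3.
Net area = 897 − 3 = 894.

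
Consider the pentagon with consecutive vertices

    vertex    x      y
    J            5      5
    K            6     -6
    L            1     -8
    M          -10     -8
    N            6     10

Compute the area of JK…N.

Cross-terms: -60, -42, -88, -52, -20  ⇒  Σ = -262
Area = |Σ|/2 = 131.

131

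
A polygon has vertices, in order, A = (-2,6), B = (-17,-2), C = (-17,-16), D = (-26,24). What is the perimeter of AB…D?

|AB| = √((-15)² + (-8)²) = √289 = 17
|BC| = √((0)² + (-14)²) = √196 = 14
|CD| = √((-9)² + (40)²) = √1681 = 41
|DA| = √((24)² + (-18)²) = √900 = 30
Perimeter = 17 + 14 + 41 + 30 = 102.

102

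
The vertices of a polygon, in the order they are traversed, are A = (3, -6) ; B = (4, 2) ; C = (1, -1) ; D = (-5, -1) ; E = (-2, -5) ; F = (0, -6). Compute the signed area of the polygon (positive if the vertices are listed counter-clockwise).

35.5

Cross-terms: 30, -6, -6, 23, 12, 18  ⇒  Σ = 71
Signed area = Σ/2 = 35.5 (positive ⇒ counter-clockwise traversal).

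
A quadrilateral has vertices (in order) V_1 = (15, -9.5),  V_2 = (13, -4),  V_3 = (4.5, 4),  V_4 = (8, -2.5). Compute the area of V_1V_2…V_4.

Σ = (63.5) + (70) + (-43.25) + (-38.5) = 51.75
Area = |Σ|/2 = 25.875.

25.875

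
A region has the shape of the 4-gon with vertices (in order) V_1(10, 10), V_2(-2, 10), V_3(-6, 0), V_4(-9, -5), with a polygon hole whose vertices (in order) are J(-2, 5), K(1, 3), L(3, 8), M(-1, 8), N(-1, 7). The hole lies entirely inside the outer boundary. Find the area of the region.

Outer boundary:
Apply the shoelace formula: 2A = Σ (x_i·y_{i+1} − x_{i+1}·y_i), indices taken mod 4.
Cross-terms: 120, 60, 30, -40  ⇒  Σ = 170
Area = |Σ|/2 = 85.
Hole:
Cross-terms: -11, -1, 32, 1, 9  ⇒  Σ = 30
Area = |Σ|/2 = 15.
Net area = 85 − 15 = 70.

70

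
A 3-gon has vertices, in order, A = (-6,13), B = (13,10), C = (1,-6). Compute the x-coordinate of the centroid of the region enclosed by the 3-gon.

Apply the surveyor's formula. First the cross-terms c_i = x_i·y_{i+1} − x_{i+1}·y_i:
  -229, -88, -23  ⇒  2A = -340, A = -170.
Then Σ (x_i + x_{i+1})·c_i = -2720, so x̄ = -2720 / (6·(-170)) = 8/3.

8/3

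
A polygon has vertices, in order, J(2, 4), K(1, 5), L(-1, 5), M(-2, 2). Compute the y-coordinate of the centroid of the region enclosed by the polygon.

23/6

Apply Gauss's area formula. First the cross-terms c_i = x_i·y_{i+1} − x_{i+1}·y_i:
  6, 10, 8, -12  ⇒  2A = 12, A = 6.
Then Σ (y_i + y_{i+1})·c_i = 138, so ȳ = 138 / (6·6) = 23/6.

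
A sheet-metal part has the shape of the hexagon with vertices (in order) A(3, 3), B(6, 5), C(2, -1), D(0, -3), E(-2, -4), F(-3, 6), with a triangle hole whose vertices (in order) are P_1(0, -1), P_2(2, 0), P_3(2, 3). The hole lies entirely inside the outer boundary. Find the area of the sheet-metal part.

Outer boundary:
Apply the shoelace (surveyor's) formula: 2A = Σ (x_i·y_{i+1} − x_{i+1}·y_i), indices taken mod 6.
Σ = (-3) + (-16) + (-6) + (-6) + (-24) + (-27) = -82
Area = |Σ|/2 = 41.
Hole:
Apply the shoelace formula: 2A = Σ (x_i·y_{i+1} − x_{i+1}·y_i), indices taken mod 3.
Σ = (2) + (6) + (-2) = 6
Area = |Σ|/2 = 3.
Net area = 41 − 3 = 38.

38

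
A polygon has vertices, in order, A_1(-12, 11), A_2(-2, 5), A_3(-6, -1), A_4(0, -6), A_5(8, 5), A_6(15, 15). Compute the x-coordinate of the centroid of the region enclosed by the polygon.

Apply the shoelace (surveyor's) formula. First the cross-terms c_i = x_i·y_{i+1} − x_{i+1}·y_i:
  -38, 32, 36, 48, 45, 345  ⇒  2A = 468, A = 234.
Then Σ (x_i + x_{i+1})·c_i = 2514, so x̄ = 2514 / (6·234) = 419/234.

419/234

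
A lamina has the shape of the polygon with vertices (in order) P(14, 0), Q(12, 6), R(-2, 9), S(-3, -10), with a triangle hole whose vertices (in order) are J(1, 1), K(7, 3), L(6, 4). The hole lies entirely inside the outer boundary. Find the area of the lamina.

Outer boundary:
Apply the shoelace (surveyor's) formula: 2A = Σ (x_i·y_{i+1} − x_{i+1}·y_i), indices taken mod 4.
Σ = (84) + (120) + (47) + (140) = 391
Area = |Σ|/2 = 195.5.
Hole:
Apply the shoelace (surveyor's) formula: 2A = Σ (x_i·y_{i+1} − x_{i+1}·y_i), indices taken mod 3.
Σ = (-4) + (10) + (2) = 8
Area = |Σ|/2 = 4.
Net area = 195.5 − 4 = 191.5.

191.5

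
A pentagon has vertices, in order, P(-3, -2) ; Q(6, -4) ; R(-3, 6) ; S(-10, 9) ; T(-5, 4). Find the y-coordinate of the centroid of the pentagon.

127/81

Apply the shoelace (surveyor's) formula. First the cross-terms c_i = x_i·y_{i+1} − x_{i+1}·y_i:
  24, 24, 33, 5, 22  ⇒  2A = 108, A = 54.
Then Σ (y_i + y_{i+1})·c_i = 508, so ȳ = 508 / (6·54) = 127/81.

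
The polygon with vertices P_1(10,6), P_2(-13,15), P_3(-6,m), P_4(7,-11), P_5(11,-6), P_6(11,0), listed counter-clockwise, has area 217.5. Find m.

Write out the shoelace sum; only the two edges meeting at P_3 involve m:
2·Area = [((-13)·m − (-6)·15) + ((-6)·(-11) − 7·m)] + 439
       = -20·m + 595 = 435
⇒ m = 8.

8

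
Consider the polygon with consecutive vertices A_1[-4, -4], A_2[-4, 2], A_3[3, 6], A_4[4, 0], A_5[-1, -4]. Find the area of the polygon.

53

Σ = (-24) + (-30) + (-24) + (-16) + (-12) = -106
Area = |Σ|/2 = 53.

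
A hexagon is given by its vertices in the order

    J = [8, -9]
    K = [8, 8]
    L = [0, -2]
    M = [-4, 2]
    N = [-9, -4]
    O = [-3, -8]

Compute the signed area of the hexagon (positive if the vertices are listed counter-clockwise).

Apply the surveyor's formula: 2A = Σ (x_i·y_{i+1} − x_{i+1}·y_i), indices taken mod 6.
J→K: (8)(8) − (8)(-9) = 136
K→L: (8)(-2) − (0)(8) = -16
L→M: (0)(2) − (-4)(-2) = -8
M→N: (-4)(-4) − (-9)(2) = 34
N→O: (-9)(-8) − (-3)(-4) = 60
O→J: (-3)(-9) − (8)(-8) = 91
Σ = 297
Signed area = Σ/2 = 148.5 (positive ⇒ counter-clockwise traversal).

148.5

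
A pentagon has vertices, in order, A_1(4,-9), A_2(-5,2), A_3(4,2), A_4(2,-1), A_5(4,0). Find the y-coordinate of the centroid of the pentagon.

Apply Gauss's area formula. First the cross-terms c_i = x_i·y_{i+1} − x_{i+1}·y_i:
  -37, -18, -8, 4, -36  ⇒  2A = -95, A = -47.5.
Then Σ (y_i + y_{i+1})·c_i = 499, so ȳ = 499 / (6·(-47.5)) = -499/285.

-499/285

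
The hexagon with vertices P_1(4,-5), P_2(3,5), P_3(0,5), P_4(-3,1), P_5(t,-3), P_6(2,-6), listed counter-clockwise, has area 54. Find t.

Write out the shoelace sum; only the two edges meeting at P_5 involve t:
2·Area = [((-3)·(-3) − t·1) + (t·(-6) − 2·(-3))] + 79
       = -7·t + 94 = 108
⇒ t = -2.

-2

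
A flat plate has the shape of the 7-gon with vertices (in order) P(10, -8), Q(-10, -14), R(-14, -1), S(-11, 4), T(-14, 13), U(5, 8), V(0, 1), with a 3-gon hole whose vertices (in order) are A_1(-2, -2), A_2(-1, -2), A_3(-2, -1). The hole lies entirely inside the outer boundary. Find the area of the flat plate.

370.5

Outer boundary:
Apply Gauss's area formula: 2A = Σ (x_i·y_{i+1} − x_{i+1}·y_i), indices taken mod 7.
Σ = (-220) + (-186) + (-67) + (-87) + (-177) + (5) + (-10) = -742
Area = |Σ|/2 = 371.
Hole:
Apply the shoelace (surveyor's) formula: 2A = Σ (x_i·y_{i+1} − x_{i+1}·y_i), indices taken mod 3.
A_1→A_2: (-2)(-2) − (-1)(-2) = 2
A_2→A_3: (-1)(-1) − (-2)(-2) = -3
A_3→A_1: (-2)(-2) − (-2)(-1) = 2
Σ = 1
Area = |Σ|/2 = 0.5.
Net area = 371 − 0.5 = 370.5.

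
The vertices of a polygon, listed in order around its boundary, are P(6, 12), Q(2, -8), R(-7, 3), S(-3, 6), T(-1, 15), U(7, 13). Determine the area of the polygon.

153

Apply Gauss's area formula: 2A = Σ (x_i·y_{i+1} − x_{i+1}·y_i), indices taken mod 6.
P→Q: (6)(-8) − (2)(12) = -72
Q→R: (2)(3) − (-7)(-8) = -50
R→S: (-7)(6) − (-3)(3) = -33
S→T: (-3)(15) − (-1)(6) = -39
T→U: (-1)(13) − (7)(15) = -118
U→P: (7)(12) − (6)(13) = 6
Σ = -306
Area = |Σ|/2 = 153.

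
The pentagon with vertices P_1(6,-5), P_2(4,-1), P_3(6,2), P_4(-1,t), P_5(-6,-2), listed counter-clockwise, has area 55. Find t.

The doubled signed area Σ (x_i y_{i+1} − x_{i+1} y_i) is linear in t.
With t=0 it equals 74; the coefficient of t is 12 (from the two edges through P_4).
So 12·t + 74 = 2·55 = 110 ⇒ t = 3.

3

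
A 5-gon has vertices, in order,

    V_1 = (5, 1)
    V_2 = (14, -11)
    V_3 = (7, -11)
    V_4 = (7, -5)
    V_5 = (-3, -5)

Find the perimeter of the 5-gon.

48

|V_1V_2| = √((9)² + (-12)²) = √225 = 15
|V_2V_3| = √((-7)² + (0)²) = √49 = 7
|V_3V_4| = √((0)² + (6)²) = √36 = 6
|V_4V_5| = √((-10)² + (0)²) = √100 = 10
|V_5V_1| = √((8)² + (6)²) = √100 = 10
Perimeter = 15 + 7 + 6 + 10 + 10 = 48.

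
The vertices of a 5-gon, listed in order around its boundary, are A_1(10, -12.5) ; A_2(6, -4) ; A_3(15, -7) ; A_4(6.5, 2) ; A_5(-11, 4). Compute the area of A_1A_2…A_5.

Σ = (35) + (18) + (75.5) + (48) + (97.5) = 274
Area = |Σ|/2 = 137.

137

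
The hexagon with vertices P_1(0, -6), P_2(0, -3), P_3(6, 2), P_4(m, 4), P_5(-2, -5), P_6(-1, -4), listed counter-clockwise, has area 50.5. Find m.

The doubled signed area Σ (x_i y_{i+1} − x_{i+1} y_i) is linear in m.
With m=0 it equals 59; the coefficient of m is -7 (from the two edges through P_4).
So -7·m + 59 = 2·50.5 = 101 ⇒ m = -6.

-6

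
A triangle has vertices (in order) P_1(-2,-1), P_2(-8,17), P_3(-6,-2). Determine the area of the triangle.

Apply the shoelace (surveyor's) formula: 2A = Σ (x_i·y_{i+1} − x_{i+1}·y_i), indices taken mod 3.
Cross-terms: -42, 118, 2  ⇒  Σ = 78
Area = |Σ|/2 = 39.

39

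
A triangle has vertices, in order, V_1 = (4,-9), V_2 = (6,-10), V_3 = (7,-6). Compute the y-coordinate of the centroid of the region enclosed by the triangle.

Apply the shoelace formula. First the cross-terms c_i = x_i·y_{i+1} − x_{i+1}·y_i:
  14, 34, -39  ⇒  2A = 9, A = 4.5.
Then Σ (y_i + y_{i+1})·c_i = -225, so ȳ = -225 / (6·4.5) = -25/3.

-25/3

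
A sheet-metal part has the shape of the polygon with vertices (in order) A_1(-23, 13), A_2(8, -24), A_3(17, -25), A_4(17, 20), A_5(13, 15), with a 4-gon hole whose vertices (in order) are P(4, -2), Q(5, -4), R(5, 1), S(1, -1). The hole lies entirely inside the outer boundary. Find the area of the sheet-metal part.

Outer boundary:
Σ = (448) + (208) + (765) + (-5) + (514) = 1930
Area = |Σ|/2 = 965.
Hole:
Σ = (-6) + (25) + (-6) + (2) = 15
Area = |Σ|/2 = 7.5.
Net area = 965 − 7.5 = 957.5.

957.5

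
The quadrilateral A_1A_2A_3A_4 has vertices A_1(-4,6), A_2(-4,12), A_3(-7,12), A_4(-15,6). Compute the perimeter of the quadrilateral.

|A_1A_2| = √((0)² + (6)²) = √36 = 6
|A_2A_3| = √((-3)² + (0)²) = √9 = 3
|A_3A_4| = √((-8)² + (-6)²) = √100 = 10
|A_4A_1| = √((11)² + (0)²) = √121 = 11
Perimeter = 6 + 3 + 10 + 11 = 30.

30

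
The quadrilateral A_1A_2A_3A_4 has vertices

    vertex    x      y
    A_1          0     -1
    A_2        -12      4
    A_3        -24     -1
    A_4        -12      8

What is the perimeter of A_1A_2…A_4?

56

|A_1A_2| = √((-12)² + (5)²) = √169 = 13
|A_2A_3| = √((-12)² + (-5)²) = √169 = 13
|A_3A_4| = √((12)² + (9)²) = √225 = 15
|A_4A_1| = √((12)² + (-9)²) = √225 = 15
Perimeter = 13 + 13 + 15 + 15 = 56.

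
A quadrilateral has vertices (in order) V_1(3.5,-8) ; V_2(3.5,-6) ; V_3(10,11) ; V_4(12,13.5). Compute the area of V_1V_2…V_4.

17.375

Σ = (7) + (98.5) + (3) + (-143.25) = -34.75
Area = |Σ|/2 = 17.375.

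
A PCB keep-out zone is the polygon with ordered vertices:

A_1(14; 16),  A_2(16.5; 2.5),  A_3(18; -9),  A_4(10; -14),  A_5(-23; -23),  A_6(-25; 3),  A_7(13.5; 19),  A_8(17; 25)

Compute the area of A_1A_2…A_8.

1179.75

Apply Gauss's area formula: 2A = Σ (x_i·y_{i+1} − x_{i+1}·y_i), indices taken mod 8.
Σ = (-229) + (-193.5) + (-162) + (-552) + (-644) + (-515.5) + (14.5) + (-78) = -2359.5
Area = |Σ|/2 = 1179.75.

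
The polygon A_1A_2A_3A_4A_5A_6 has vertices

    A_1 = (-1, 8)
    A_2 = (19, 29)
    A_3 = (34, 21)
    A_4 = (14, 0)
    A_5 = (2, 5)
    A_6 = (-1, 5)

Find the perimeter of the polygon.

|A_1A_2| = √((20)² + (21)²) = √841 = 29
|A_2A_3| = √((15)² + (-8)²) = √289 = 17
|A_3A_4| = √((-20)² + (-21)²) = √841 = 29
|A_4A_5| = √((-12)² + (5)²) = √169 = 13
|A_5A_6| = √((-3)² + (0)²) = √9 = 3
|A_6A_1| = √((0)² + (3)²) = √9 = 3
Perimeter = 29 + 17 + 29 + 13 + 3 + 3 = 94.

94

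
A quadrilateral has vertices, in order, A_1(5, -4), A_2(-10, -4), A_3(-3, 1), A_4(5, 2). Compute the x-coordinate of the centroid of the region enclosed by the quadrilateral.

-88/123

Apply the shoelace (surveyor's) formula. First the cross-terms c_i = x_i·y_{i+1} − x_{i+1}·y_i:
  -60, -22, -11, -30  ⇒  2A = -123, A = -61.5.
Then Σ (x_i + x_{i+1})·c_i = 264, so x̄ = 264 / (6·(-61.5)) = -88/123.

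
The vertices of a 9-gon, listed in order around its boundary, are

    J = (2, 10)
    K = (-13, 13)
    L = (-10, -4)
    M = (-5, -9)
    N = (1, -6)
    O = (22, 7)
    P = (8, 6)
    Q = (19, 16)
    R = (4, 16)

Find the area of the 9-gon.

Apply the surveyor's formula: 2A = Σ (x_i·y_{i+1} − x_{i+1}·y_i), indices taken mod 9.
Cross-terms: 156, 182, 70, 39, 139, 76, 14, 240, 8  ⇒  Σ = 924
Area = |Σ|/2 = 462.

462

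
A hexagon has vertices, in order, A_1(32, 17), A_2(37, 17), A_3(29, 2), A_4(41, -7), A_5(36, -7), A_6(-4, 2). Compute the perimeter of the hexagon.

122

|A_1A_2| = √((5)² + (0)²) = √25 = 5
|A_2A_3| = √((-8)² + (-15)²) = √289 = 17
|A_3A_4| = √((12)² + (-9)²) = √225 = 15
|A_4A_5| = √((-5)² + (0)²) = √25 = 5
|A_5A_6| = √((-40)² + (9)²) = √1681 = 41
|A_6A_1| = √((36)² + (15)²) = √1521 = 39
Perimeter = 5 + 17 + 15 + 5 + 41 + 39 = 122.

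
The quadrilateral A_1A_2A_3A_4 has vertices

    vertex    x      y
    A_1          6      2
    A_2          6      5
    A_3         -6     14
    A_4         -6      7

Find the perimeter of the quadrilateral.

38

|A_1A_2| = √((0)² + (3)²) = √9 = 3
|A_2A_3| = √((-12)² + (9)²) = √225 = 15
|A_3A_4| = √((0)² + (-7)²) = √49 = 7
|A_4A_1| = √((12)² + (-5)²) = √169 = 13
Perimeter = 3 + 15 + 7 + 13 = 38.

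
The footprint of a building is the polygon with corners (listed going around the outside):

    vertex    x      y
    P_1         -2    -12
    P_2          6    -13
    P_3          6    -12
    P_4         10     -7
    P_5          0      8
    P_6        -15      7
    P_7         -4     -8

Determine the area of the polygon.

Apply Gauss's area formula: 2A = Σ (x_i·y_{i+1} − x_{i+1}·y_i), indices taken mod 7.
P_1→P_2: (-2)(-13) − (6)(-12) = 98
P_2→P_3: (6)(-12) − (6)(-13) = 6
P_3→P_4: (6)(-7) − (10)(-12) = 78
P_4→P_5: (10)(8) − (0)(-7) = 80
P_5→P_6: (0)(7) − (-15)(8) = 120
P_6→P_7: (-15)(-8) − (-4)(7) = 148
P_7→P_1: (-4)(-12) − (-2)(-8) = 32
Σ = 562
Area = |Σ|/2 = 281.

281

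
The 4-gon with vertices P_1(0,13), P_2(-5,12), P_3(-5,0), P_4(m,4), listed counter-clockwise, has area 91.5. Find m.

The doubled signed area Σ (x_i y_{i+1} − x_{i+1} y_i) is linear in m.
With m=0 it equals 105; the coefficient of m is 13 (from the two edges through P_4).
So 13·m + 105 = 2·91.5 = 183 ⇒ m = 6.

6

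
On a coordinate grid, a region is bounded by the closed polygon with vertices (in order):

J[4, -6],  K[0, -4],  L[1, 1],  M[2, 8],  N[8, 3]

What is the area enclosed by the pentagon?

62

Apply Gauss's area formula: 2A = Σ (x_i·y_{i+1} − x_{i+1}·y_i), indices taken mod 5.
Cross-terms: -16, 4, 6, -58, -60  ⇒  Σ = -124
Area = |Σ|/2 = 62.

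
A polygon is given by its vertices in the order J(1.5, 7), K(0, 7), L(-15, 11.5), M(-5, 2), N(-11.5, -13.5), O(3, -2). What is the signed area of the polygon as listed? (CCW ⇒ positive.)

160.5

Apply the shoelace formula: 2A = Σ (x_i·y_{i+1} − x_{i+1}·y_i), indices taken mod 6.
Σ = (10.5) + (105) + (27.5) + (90.5) + (63.5) + (24) = 321
Signed area = Σ/2 = 160.5 (positive ⇒ counter-clockwise traversal).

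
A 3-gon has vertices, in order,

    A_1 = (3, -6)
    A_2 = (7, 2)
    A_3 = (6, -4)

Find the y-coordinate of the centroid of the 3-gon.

Apply Gauss's area formula. First the cross-terms c_i = x_i·y_{i+1} − x_{i+1}·y_i:
  48, -40, -24  ⇒  2A = -16, A = -8.
Then Σ (y_i + y_{i+1})·c_i = 128, so ȳ = 128 / (6·(-8)) = -8/3.

-8/3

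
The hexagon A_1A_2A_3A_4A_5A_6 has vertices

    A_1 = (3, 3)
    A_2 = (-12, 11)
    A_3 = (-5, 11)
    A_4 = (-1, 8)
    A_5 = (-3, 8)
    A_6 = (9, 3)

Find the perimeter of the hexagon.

50

|A_1A_2| = √((-15)² + (8)²) = √289 = 17
|A_2A_3| = √((7)² + (0)²) = √49 = 7
|A_3A_4| = √((4)² + (-3)²) = √25 = 5
|A_4A_5| = √((-2)² + (0)²) = √4 = 2
|A_5A_6| = √((12)² + (-5)²) = √169 = 13
|A_6A_1| = √((-6)² + (0)²) = √36 = 6
Perimeter = 17 + 7 + 5 + 2 + 13 + 6 = 50.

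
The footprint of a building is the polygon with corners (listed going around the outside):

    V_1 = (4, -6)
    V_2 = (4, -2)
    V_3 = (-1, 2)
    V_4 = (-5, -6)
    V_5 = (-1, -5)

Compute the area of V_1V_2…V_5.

41.5

Apply the shoelace formula: 2A = Σ (x_i·y_{i+1} − x_{i+1}·y_i), indices taken mod 5.
V_1→V_2: (4)(-2) − (4)(-6) = 16
V_2→V_3: (4)(2) − (-1)(-2) = 6
V_3→V_4: (-1)(-6) − (-5)(2) = 16
V_4→V_5: (-5)(-5) − (-1)(-6) = 19
V_5→V_1: (-1)(-6) − (4)(-5) = 26
Σ = 83
Area = |Σ|/2 = 41.5.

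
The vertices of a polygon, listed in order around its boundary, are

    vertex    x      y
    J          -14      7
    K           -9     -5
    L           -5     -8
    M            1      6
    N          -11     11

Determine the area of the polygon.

Apply the surveyor's formula: 2A = Σ (x_i·y_{i+1} − x_{i+1}·y_i), indices taken mod 5.
J→K: (-14)(-5) − (-9)(7) = 133
K→L: (-9)(-8) − (-5)(-5) = 47
L→M: (-5)(6) − (1)(-8) = -22
M→N: (1)(11) − (-11)(6) = 77
N→J: (-11)(7) − (-14)(11) = 77
Σ = 312
Area = |Σ|/2 = 156.

156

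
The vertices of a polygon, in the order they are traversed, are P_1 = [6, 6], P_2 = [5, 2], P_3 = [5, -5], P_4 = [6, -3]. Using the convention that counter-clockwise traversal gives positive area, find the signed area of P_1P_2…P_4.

Apply the surveyor's formula: 2A = Σ (x_i·y_{i+1} − x_{i+1}·y_i), indices taken mod 4.
P_1→P_2: (6)(2) − (5)(6) = -18
P_2→P_3: (5)(-5) − (5)(2) = -35
P_3→P_4: (5)(-3) − (6)(-5) = 15
P_4→P_1: (6)(6) − (6)(-3) = 54
Σ = 16
Signed area = Σ/2 = 8 (positive ⇒ counter-clockwise traversal).

8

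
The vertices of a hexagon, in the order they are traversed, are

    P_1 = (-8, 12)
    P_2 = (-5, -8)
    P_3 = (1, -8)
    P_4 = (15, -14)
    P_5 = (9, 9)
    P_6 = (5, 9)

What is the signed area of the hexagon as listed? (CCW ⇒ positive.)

P_1→P_2: (-8)(-8) − (-5)(12) = 124
P_2→P_3: (-5)(-8) − (1)(-8) = 48
P_3→P_4: (1)(-14) − (15)(-8) = 106
P_4→P_5: (15)(9) − (9)(-14) = 261
P_5→P_6: (9)(9) − (5)(9) = 36
P_6→P_1: (5)(12) − (-8)(9) = 132
Σ = 707
Signed area = Σ/2 = 353.5 (positive ⇒ counter-clockwise traversal).

353.5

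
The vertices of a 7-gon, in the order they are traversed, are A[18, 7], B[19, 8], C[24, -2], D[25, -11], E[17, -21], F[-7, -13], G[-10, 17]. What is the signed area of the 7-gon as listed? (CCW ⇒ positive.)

Apply the shoelace formula: 2A = Σ (x_i·y_{i+1} − x_{i+1}·y_i), indices taken mod 7.
Σ = (11) + (-230) + (-214) + (-338) + (-368) + (-249) + (-376) = -1764
Signed area = Σ/2 = -882 (negative ⇒ clockwise traversal).

-882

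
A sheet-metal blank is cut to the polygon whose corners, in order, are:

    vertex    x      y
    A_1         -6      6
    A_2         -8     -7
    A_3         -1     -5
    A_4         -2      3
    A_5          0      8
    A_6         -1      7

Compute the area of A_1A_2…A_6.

A_1→A_2: (-6)(-7) − (-8)(6) = 90
A_2→A_3: (-8)(-5) − (-1)(-7) = 33
A_3→A_4: (-1)(3) − (-2)(-5) = -13
A_4→A_5: (-2)(8) − (0)(3) = -16
A_5→A_6: (0)(7) − (-1)(8) = 8
A_6→A_1: (-1)(6) − (-6)(7) = 36
Σ = 138
Area = |Σ|/2 = 69.

69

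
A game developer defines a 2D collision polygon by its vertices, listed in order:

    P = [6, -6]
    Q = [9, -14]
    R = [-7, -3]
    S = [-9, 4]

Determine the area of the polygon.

Σ = (-30) + (-125) + (-55) + (30) = -180
Area = |Σ|/2 = 90.

90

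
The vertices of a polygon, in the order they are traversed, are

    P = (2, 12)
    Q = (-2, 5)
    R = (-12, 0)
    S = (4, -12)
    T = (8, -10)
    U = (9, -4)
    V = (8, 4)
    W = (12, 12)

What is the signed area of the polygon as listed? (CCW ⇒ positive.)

294

Apply the shoelace (surveyor's) formula: 2A = Σ (x_i·y_{i+1} − x_{i+1}·y_i), indices taken mod 8.
Cross-terms: 34, 60, 144, 56, 58, 68, 48, 120  ⇒  Σ = 588
Signed area = Σ/2 = 294 (positive ⇒ counter-clockwise traversal).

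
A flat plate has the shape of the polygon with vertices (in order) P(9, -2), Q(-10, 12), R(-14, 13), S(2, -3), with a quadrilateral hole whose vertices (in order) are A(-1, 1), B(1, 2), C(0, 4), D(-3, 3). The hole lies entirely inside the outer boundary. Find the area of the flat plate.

76

Outer boundary:
P→Q: (9)(12) − (-10)(-2) = 88
Q→R: (-10)(13) − (-14)(12) = 38
R→S: (-14)(-3) − (2)(13) = 16
S→P: (2)(-2) − (9)(-3) = 23
Σ = 165
Area = |Σ|/2 = 82.5.
Hole:
Apply the surveyor's formula: 2A = Σ (x_i·y_{i+1} − x_{i+1}·y_i), indices taken mod 4.
Σ = (-3) + (4) + (12) + (0) = 13
Area = |Σ|/2 = 6.5.
Net area = 82.5 − 6.5 = 76.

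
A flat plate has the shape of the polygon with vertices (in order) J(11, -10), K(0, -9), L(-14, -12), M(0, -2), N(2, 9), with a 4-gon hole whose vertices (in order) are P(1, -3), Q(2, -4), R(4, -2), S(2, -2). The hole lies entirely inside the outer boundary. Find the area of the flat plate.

Outer boundary:
Apply Gauss's area formula: 2A = Σ (x_i·y_{i+1} − x_{i+1}·y_i), indices taken mod 5.
Σ = (-99) + (-126) + (28) + (4) + (-119) = -312
Area = |Σ|/2 = 156.
Hole:
Apply the shoelace formula: 2A = Σ (x_i·y_{i+1} − x_{i+1}·y_i), indices taken mod 4.
Cross-terms: 2, 12, -4, -4  ⇒  Σ = 6
Area = |Σ|/2 = 3.
Net area = 156 − 3 = 153.

153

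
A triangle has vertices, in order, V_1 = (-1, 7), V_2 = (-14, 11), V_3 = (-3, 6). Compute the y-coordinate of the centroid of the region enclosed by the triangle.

8

Apply the surveyor's formula. First the cross-terms c_i = x_i·y_{i+1} − x_{i+1}·y_i:
  87, -51, -15  ⇒  2A = 21, A = 10.5.
Then Σ (y_i + y_{i+1})·c_i = 504, so ȳ = 504 / (6·10.5) = 8.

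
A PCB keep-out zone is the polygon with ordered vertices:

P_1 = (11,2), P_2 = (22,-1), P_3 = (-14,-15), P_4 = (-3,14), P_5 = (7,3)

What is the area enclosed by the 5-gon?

383

Σ = (-55) + (-344) + (-241) + (-107) + (-19) = -766
Area = |Σ|/2 = 383.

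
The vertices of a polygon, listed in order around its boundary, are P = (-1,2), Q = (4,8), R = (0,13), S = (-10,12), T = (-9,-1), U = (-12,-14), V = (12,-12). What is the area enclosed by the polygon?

361

Apply the shoelace formula: 2A = Σ (x_i·y_{i+1} − x_{i+1}·y_i), indices taken mod 7.
P→Q: (-1)(8) − (4)(2) = -16
Q→R: (4)(13) − (0)(8) = 52
R→S: (0)(12) − (-10)(13) = 130
S→T: (-10)(-1) − (-9)(12) = 118
T→U: (-9)(-14) − (-12)(-1) = 114
U→V: (-12)(-12) − (12)(-14) = 312
V→P: (12)(2) − (-1)(-12) = 12
Σ = 722
Area = |Σ|/2 = 361.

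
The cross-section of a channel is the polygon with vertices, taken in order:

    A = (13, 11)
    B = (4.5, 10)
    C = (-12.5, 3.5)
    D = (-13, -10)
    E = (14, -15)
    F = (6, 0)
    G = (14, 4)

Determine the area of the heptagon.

Apply the shoelace (surveyor's) formula: 2A = Σ (x_i·y_{i+1} − x_{i+1}·y_i), indices taken mod 7.
Cross-terms: 80.5, 140.75, 170.5, 335, 90, 24, 102  ⇒  Σ = 942.75
Area = |Σ|/2 = 471.375.

471.375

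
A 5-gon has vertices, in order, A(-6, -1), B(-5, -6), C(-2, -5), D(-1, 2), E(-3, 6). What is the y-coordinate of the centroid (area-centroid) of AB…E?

-23/37

Apply the shoelace formula. First the cross-terms c_i = x_i·y_{i+1} − x_{i+1}·y_i:
  31, 13, -9, 0, 39  ⇒  2A = 74, A = 37.
Then Σ (y_i + y_{i+1})·c_i = -138, so ȳ = -138 / (6·37) = -23/37.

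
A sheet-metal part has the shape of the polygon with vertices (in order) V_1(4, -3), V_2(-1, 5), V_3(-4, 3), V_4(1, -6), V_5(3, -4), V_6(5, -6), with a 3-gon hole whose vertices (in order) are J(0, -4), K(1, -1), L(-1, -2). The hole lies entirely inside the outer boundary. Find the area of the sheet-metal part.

37.5

Outer boundary:
Apply Gauss's area formula: 2A = Σ (x_i·y_{i+1} − x_{i+1}·y_i), indices taken mod 6.
Σ = (17) + (17) + (21) + (14) + (2) + (9) = 80
Area = |Σ|/2 = 40.
Hole:
Apply the surveyor's formula: 2A = Σ (x_i·y_{i+1} − x_{i+1}·y_i), indices taken mod 3.
J→K: (0)(-1) − (1)(-4) = 4
K→L: (1)(-2) − (-1)(-1) = -3
L→J: (-1)(-4) − (0)(-2) = 4
Σ = 5
Area = |Σ|/2 = 2.5.
Net area = 40 − 2.5 = 37.5.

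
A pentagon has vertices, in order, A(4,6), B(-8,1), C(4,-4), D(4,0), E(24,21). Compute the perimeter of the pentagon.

|AB| = √((-12)² + (-5)²) = √169 = 13
|BC| = √((12)² + (-5)²) = √169 = 13
|CD| = √((0)² + (4)²) = √16 = 4
|DE| = √((20)² + (21)²) = √841 = 29
|EA| = √((-20)² + (-15)²) = √625 = 25
Perimeter = 13 + 13 + 4 + 29 + 25 = 84.

84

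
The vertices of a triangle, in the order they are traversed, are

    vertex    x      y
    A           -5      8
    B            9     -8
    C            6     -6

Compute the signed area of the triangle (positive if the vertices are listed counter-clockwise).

Apply the shoelace formula: 2A = Σ (x_i·y_{i+1} − x_{i+1}·y_i), indices taken mod 3.
Σ = (-32) + (-6) + (18) = -20
Signed area = Σ/2 = -10 (negative ⇒ clockwise traversal).

-10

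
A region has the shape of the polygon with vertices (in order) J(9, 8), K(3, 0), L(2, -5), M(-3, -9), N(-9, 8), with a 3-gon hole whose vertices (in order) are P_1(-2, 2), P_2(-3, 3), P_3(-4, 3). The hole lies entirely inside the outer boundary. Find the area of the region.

160

Outer boundary:
J→K: (9)(0) − (3)(8) = -24
K→L: (3)(-5) − (2)(0) = -15
L→M: (2)(-9) − (-3)(-5) = -33
M→N: (-3)(8) − (-9)(-9) = -105
N→J: (-9)(8) − (9)(8) = -144
Σ = -321
Area = |Σ|/2 = 160.5.
Hole:
Apply the shoelace formula: 2A = Σ (x_i·y_{i+1} − x_{i+1}·y_i), indices taken mod 3.
Cross-terms: 0, 3, -2  ⇒  Σ = 1
Area = |Σ|/2 = 0.5.
Net area = 160.5 − 0.5 = 160.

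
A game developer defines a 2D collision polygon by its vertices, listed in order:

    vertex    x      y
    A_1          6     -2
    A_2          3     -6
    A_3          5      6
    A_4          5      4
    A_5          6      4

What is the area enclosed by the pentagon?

Cross-terms: -30, 48, -10, -4, -36  ⇒  Σ = -32
Area = |Σ|/2 = 16.

16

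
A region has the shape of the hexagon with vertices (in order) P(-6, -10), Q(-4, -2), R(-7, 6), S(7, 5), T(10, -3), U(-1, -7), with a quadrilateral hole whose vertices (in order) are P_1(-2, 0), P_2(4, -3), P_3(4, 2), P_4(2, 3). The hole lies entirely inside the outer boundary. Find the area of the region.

139.5

Outer boundary:
Apply Gauss's area formula: 2A = Σ (x_i·y_{i+1} − x_{i+1}·y_i), indices taken mod 6.
Σ = (-28) + (-38) + (-77) + (-71) + (-73) + (-32) = -319
Area = |Σ|/2 = 159.5.
Hole:
Apply the shoelace (surveyor's) formula: 2A = Σ (x_i·y_{i+1} − x_{i+1}·y_i), indices taken mod 4.
Σ = (6) + (20) + (8) + (6) = 40
Area = |Σ|/2 = 20.
Net area = 159.5 − 20 = 139.5.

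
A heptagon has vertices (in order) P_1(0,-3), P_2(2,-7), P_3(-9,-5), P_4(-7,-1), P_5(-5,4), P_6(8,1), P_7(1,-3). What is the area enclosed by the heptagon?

Apply the shoelace (surveyor's) formula: 2A = Σ (x_i·y_{i+1} − x_{i+1}·y_i), indices taken mod 7.
Σ = (6) + (-73) + (-26) + (-33) + (-37) + (-25) + (-3) = -191
Area = |Σ|/2 = 95.5.

95.5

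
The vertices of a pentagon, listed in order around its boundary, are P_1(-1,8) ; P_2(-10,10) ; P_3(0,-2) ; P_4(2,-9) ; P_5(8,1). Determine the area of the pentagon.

116.5

Apply the shoelace formula: 2A = Σ (x_i·y_{i+1} − x_{i+1}·y_i), indices taken mod 5.
Σ = (70) + (20) + (4) + (74) + (65) = 233
Area = |Σ|/2 = 116.5.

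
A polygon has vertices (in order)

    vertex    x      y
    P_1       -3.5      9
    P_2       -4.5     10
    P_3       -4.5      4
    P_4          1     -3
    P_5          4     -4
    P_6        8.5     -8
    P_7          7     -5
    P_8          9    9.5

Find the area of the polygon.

145.625

Apply the shoelace (surveyor's) formula: 2A = Σ (x_i·y_{i+1} − x_{i+1}·y_i), indices taken mod 8.
Σ = (5.5) + (27) + (9.5) + (8) + (2) + (13.5) + (111.5) + (114.25) = 291.25
Area = |Σ|/2 = 145.625.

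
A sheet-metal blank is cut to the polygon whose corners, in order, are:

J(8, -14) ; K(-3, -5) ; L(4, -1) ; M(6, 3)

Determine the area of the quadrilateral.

Apply the shoelace (surveyor's) formula: 2A = Σ (x_i·y_{i+1} − x_{i+1}·y_i), indices taken mod 4.
Σ = (-82) + (23) + (18) + (-108) = -149
Area = |Σ|/2 = 74.5.

74.5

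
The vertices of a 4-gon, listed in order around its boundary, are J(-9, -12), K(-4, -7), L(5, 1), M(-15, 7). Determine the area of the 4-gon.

169.5

Apply the shoelace formula: 2A = Σ (x_i·y_{i+1} − x_{i+1}·y_i), indices taken mod 4.
J→K: (-9)(-7) − (-4)(-12) = 15
K→L: (-4)(1) − (5)(-7) = 31
L→M: (5)(7) − (-15)(1) = 50
M→J: (-15)(-12) − (-9)(7) = 243
Σ = 339
Area = |Σ|/2 = 169.5.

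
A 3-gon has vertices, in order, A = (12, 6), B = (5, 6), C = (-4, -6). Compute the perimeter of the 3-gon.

|AB| = √((-7)² + (0)²) = √49 = 7
|BC| = √((-9)² + (-12)²) = √225 = 15
|CA| = √((16)² + (12)²) = √400 = 20
Perimeter = 7 + 15 + 20 = 42.

42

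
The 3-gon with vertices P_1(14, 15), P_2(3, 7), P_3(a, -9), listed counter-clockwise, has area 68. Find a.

The doubled signed area Σ (x_i y_{i+1} − x_{i+1} y_i) is linear in a.
With a=0 it equals 152; the coefficient of a is 8 (from the two edges through P_3).
So 8·a + 152 = 2·68 = 136 ⇒ a = -2.

-2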